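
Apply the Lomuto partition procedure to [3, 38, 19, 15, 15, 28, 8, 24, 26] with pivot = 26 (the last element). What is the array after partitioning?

Lomuto partition with pivot = 26:

Initial array: [3, 38, 19, 15, 15, 28, 8, 24, 26]

arr[0]=3 <= 26: swap with position 0, array becomes [3, 38, 19, 15, 15, 28, 8, 24, 26]
arr[1]=38 > 26: no swap
arr[2]=19 <= 26: swap with position 1, array becomes [3, 19, 38, 15, 15, 28, 8, 24, 26]
arr[3]=15 <= 26: swap with position 2, array becomes [3, 19, 15, 38, 15, 28, 8, 24, 26]
arr[4]=15 <= 26: swap with position 3, array becomes [3, 19, 15, 15, 38, 28, 8, 24, 26]
arr[5]=28 > 26: no swap
arr[6]=8 <= 26: swap with position 4, array becomes [3, 19, 15, 15, 8, 28, 38, 24, 26]
arr[7]=24 <= 26: swap with position 5, array becomes [3, 19, 15, 15, 8, 24, 38, 28, 26]

Place pivot at position 6: [3, 19, 15, 15, 8, 24, 26, 28, 38]
Pivot position: 6

After partitioning with pivot 26, the array becomes [3, 19, 15, 15, 8, 24, 26, 28, 38]. The pivot is placed at index 6. All elements to the left of the pivot are <= 26, and all elements to the right are > 26.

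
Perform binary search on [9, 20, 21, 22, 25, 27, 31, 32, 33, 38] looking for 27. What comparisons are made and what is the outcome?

Binary search for 27 in [9, 20, 21, 22, 25, 27, 31, 32, 33, 38]:

lo=0, hi=9, mid=4, arr[mid]=25 -> 25 < 27, search right half
lo=5, hi=9, mid=7, arr[mid]=32 -> 32 > 27, search left half
lo=5, hi=6, mid=5, arr[mid]=27 -> Found target at index 5!

Binary search finds 27 at index 5 after 3 comparisons. The search repeatedly halves the search space by comparing with the middle element.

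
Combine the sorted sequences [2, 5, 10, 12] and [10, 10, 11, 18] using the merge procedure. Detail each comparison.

Merging process:

Compare 2 vs 10: take 2 from left. Merged: [2]
Compare 5 vs 10: take 5 from left. Merged: [2, 5]
Compare 10 vs 10: take 10 from left. Merged: [2, 5, 10]
Compare 12 vs 10: take 10 from right. Merged: [2, 5, 10, 10]
Compare 12 vs 10: take 10 from right. Merged: [2, 5, 10, 10, 10]
Compare 12 vs 11: take 11 from right. Merged: [2, 5, 10, 10, 10, 11]
Compare 12 vs 18: take 12 from left. Merged: [2, 5, 10, 10, 10, 11, 12]
Append remaining from right: [18]. Merged: [2, 5, 10, 10, 10, 11, 12, 18]

Final merged array: [2, 5, 10, 10, 10, 11, 12, 18]
Total comparisons: 7

The merged array is [2, 5, 10, 10, 10, 11, 12, 18], requiring 7 comparisons. The merge step runs in O(n) time where n is the total number of elements.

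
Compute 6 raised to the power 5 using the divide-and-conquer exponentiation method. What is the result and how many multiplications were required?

Computing 6^5 by squaring (build up from 6^1; each line after the first costs one multiplication):

6^1 = 6
6^2 = (6^1)^2 = 6^2 = 36
6^4 = (6^2)^2 = 36^2 = 1296
6^5 = 6 * 6^4 = 6 * 1296 = 7776

Result: 7776
Multiplications needed: 3 (3 lines after 6^1)

6^5 = 7776. Using exponentiation by squaring, this requires 3 multiplications. The key idea: if the exponent is even, square the half-power; if odd, multiply by the base once.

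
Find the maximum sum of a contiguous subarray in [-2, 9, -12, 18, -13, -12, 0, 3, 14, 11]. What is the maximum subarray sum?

Using Kadane's algorithm on [-2, 9, -12, 18, -13, -12, 0, 3, 14, 11]:

Scanning through the array:
Position 1 (value 9): max_ending_here = 9, max_so_far = 9
Position 2 (value -12): max_ending_here = -3, max_so_far = 9
Position 3 (value 18): max_ending_here = 18, max_so_far = 18
Position 4 (value -13): max_ending_here = 5, max_so_far = 18
Position 5 (value -12): max_ending_here = -7, max_so_far = 18
Position 6 (value 0): max_ending_here = 0, max_so_far = 18
Position 7 (value 3): max_ending_here = 3, max_so_far = 18
Position 8 (value 14): max_ending_here = 17, max_so_far = 18
Position 9 (value 11): max_ending_here = 28, max_so_far = 28

Maximum subarray: [0, 3, 14, 11]
Maximum sum: 28

The maximum subarray is [0, 3, 14, 11] with sum 28. This subarray runs from index 6 to index 9.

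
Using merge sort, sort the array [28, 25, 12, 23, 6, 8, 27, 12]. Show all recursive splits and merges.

Merge sort trace:

Split: [28, 25, 12, 23, 6, 8, 27, 12] -> [28, 25, 12, 23] and [6, 8, 27, 12]
  Split: [28, 25, 12, 23] -> [28, 25] and [12, 23]
    Split: [28, 25] -> [28] and [25]
    Merge: [28] + [25] -> [25, 28]
    Split: [12, 23] -> [12] and [23]
    Merge: [12] + [23] -> [12, 23]
  Merge: [25, 28] + [12, 23] -> [12, 23, 25, 28]
  Split: [6, 8, 27, 12] -> [6, 8] and [27, 12]
    Split: [6, 8] -> [6] and [8]
    Merge: [6] + [8] -> [6, 8]
    Split: [27, 12] -> [27] and [12]
    Merge: [27] + [12] -> [12, 27]
  Merge: [6, 8] + [12, 27] -> [6, 8, 12, 27]
Merge: [12, 23, 25, 28] + [6, 8, 12, 27] -> [6, 8, 12, 12, 23, 25, 27, 28]

Final sorted array: [6, 8, 12, 12, 23, 25, 27, 28]

The merge sort proceeds by recursively splitting the array and merging sorted halves.
After all merges, the sorted array is [6, 8, 12, 12, 23, 25, 27, 28].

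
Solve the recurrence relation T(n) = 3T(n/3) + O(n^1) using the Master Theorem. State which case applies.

Master Theorem for T(n) = 3T(n/3) + O(n^1):

a = 3, b = 3, c = 1
log_b(a) = log_3(3) = 1.0000

Case 2: c = 1 = log_3(3) = 1.0000
T(n) = O(n^1 log n) = O(n log n)

For T(n) = 3T(n/3) + O(n^1): log_3(3) = 1.0000. This is Case 2 of the Master Theorem (c = log_b(a), equal work at all levels), giving O(n log n).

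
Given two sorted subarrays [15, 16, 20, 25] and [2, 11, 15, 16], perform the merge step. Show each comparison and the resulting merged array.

Merging process:

Compare 15 vs 2: take 2 from right. Merged: [2]
Compare 15 vs 11: take 11 from right. Merged: [2, 11]
Compare 15 vs 15: take 15 from left. Merged: [2, 11, 15]
Compare 16 vs 15: take 15 from right. Merged: [2, 11, 15, 15]
Compare 16 vs 16: take 16 from left. Merged: [2, 11, 15, 15, 16]
Compare 20 vs 16: take 16 from right. Merged: [2, 11, 15, 15, 16, 16]
Append remaining from left: [20, 25]. Merged: [2, 11, 15, 15, 16, 16, 20, 25]

Final merged array: [2, 11, 15, 15, 16, 16, 20, 25]
Total comparisons: 6

The merged array is [2, 11, 15, 15, 16, 16, 20, 25], requiring 6 comparisons. The merge step runs in O(n) time where n is the total number of elements.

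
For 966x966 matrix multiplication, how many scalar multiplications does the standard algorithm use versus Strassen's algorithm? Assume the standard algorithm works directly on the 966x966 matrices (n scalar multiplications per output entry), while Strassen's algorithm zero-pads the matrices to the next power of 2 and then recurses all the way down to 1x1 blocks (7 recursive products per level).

Matrix multiplication for 966x966 matrices:

Strassen's algorithm requires power-of-2 dimensions. Pad 966x966 to 1024x1024 (next power of 2).

Standard algorithm: 966^3 = 901428696 multiplications
Strassen's algorithm: 7^(log2(1024)) = 7^10 = 282475249 multiplications
Savings: 901428696 - 282475249 = 618953447 multiplications

Standard: 901428696 multiplications (966^3). Strassen: 282475249 multiplications (7^10, after padding to 1024x1024). Strassen reduces 8 recursive multiplications to 7 at each level.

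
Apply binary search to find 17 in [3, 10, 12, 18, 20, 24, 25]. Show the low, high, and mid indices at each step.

Binary search for 17 in [3, 10, 12, 18, 20, 24, 25]:

lo=0, hi=6, mid=3, arr[mid]=18 -> 18 > 17, search left half
lo=0, hi=2, mid=1, arr[mid]=10 -> 10 < 17, search right half
lo=2, hi=2, mid=2, arr[mid]=12 -> 12 < 17, search right half
lo=3 > hi=2, target 17 not found

Binary search determines that 17 is not in the array after 3 comparisons. The search space was exhausted without finding the target.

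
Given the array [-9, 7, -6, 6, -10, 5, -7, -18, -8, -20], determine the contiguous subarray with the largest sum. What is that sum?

Using Kadane's algorithm on [-9, 7, -6, 6, -10, 5, -7, -18, -8, -20]:

Scanning through the array:
Position 1 (value 7): max_ending_here = 7, max_so_far = 7
Position 2 (value -6): max_ending_here = 1, max_so_far = 7
Position 3 (value 6): max_ending_here = 7, max_so_far = 7
Position 4 (value -10): max_ending_here = -3, max_so_far = 7
Position 5 (value 5): max_ending_here = 5, max_so_far = 7
Position 6 (value -7): max_ending_here = -2, max_so_far = 7
Position 7 (value -18): max_ending_here = -18, max_so_far = 7
Position 8 (value -8): max_ending_here = -8, max_so_far = 7
Position 9 (value -20): max_ending_here = -20, max_so_far = 7

Maximum subarray: [7]
Maximum sum: 7

The maximum subarray is [7] with sum 7. This subarray runs from index 1 to index 1.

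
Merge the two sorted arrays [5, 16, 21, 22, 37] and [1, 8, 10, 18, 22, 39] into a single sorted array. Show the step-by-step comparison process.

Merging process:

Compare 5 vs 1: take 1 from right. Merged: [1]
Compare 5 vs 8: take 5 from left. Merged: [1, 5]
Compare 16 vs 8: take 8 from right. Merged: [1, 5, 8]
Compare 16 vs 10: take 10 from right. Merged: [1, 5, 8, 10]
Compare 16 vs 18: take 16 from left. Merged: [1, 5, 8, 10, 16]
Compare 21 vs 18: take 18 from right. Merged: [1, 5, 8, 10, 16, 18]
Compare 21 vs 22: take 21 from left. Merged: [1, 5, 8, 10, 16, 18, 21]
Compare 22 vs 22: take 22 from left. Merged: [1, 5, 8, 10, 16, 18, 21, 22]
Compare 37 vs 22: take 22 from right. Merged: [1, 5, 8, 10, 16, 18, 21, 22, 22]
Compare 37 vs 39: take 37 from left. Merged: [1, 5, 8, 10, 16, 18, 21, 22, 22, 37]
Append remaining from right: [39]. Merged: [1, 5, 8, 10, 16, 18, 21, 22, 22, 37, 39]

Final merged array: [1, 5, 8, 10, 16, 18, 21, 22, 22, 37, 39]
Total comparisons: 10

The merged array is [1, 5, 8, 10, 16, 18, 21, 22, 22, 37, 39], requiring 10 comparisons. The merge step runs in O(n) time where n is the total number of elements.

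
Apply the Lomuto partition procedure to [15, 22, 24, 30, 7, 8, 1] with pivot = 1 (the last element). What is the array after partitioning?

Lomuto partition with pivot = 1:

Initial array: [15, 22, 24, 30, 7, 8, 1]

arr[0]=15 > 1: no swap
arr[1]=22 > 1: no swap
arr[2]=24 > 1: no swap
arr[3]=30 > 1: no swap
arr[4]=7 > 1: no swap
arr[5]=8 > 1: no swap

Place pivot at position 0: [1, 22, 24, 30, 7, 8, 15]
Pivot position: 0

After partitioning with pivot 1, the array becomes [1, 22, 24, 30, 7, 8, 15]. The pivot is placed at index 0. All elements to the left of the pivot are <= 1, and all elements to the right are > 1.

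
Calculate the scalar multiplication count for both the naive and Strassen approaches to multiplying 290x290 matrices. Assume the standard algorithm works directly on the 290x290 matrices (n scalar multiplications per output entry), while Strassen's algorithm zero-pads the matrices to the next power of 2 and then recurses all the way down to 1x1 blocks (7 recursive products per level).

Matrix multiplication for 290x290 matrices:

Strassen's algorithm requires power-of-2 dimensions. Pad 290x290 to 512x512 (next power of 2).

Standard algorithm: 290^3 = 24389000 multiplications
Strassen's algorithm: 7^(log2(512)) = 7^9 = 40353607 multiplications
Difference: 24389000 - 40353607 = -15964607 (Strassen uses MORE here due to padding overhead — for small or just-over-power-of-2 n, padding can outweigh the per-level savings)

Standard: 24389000 multiplications (290^3). Strassen: 40353607 multiplications (7^9, after padding to 512x512). Strassen reduces 8 recursive multiplications to 7 at each level.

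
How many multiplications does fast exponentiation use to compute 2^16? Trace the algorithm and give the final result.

Computing 2^16 by squaring (build up from 2^1; each line after the first costs one multiplication):

2^1 = 2
2^2 = (2^1)^2 = 2^2 = 4
2^4 = (2^2)^2 = 4^2 = 16
2^8 = (2^4)^2 = 16^2 = 256
2^16 = (2^8)^2 = 256^2 = 65536

Result: 65536
Multiplications needed: 4 (4 lines after 2^1)

2^16 = 65536. Using exponentiation by squaring, this requires 4 multiplications. The key idea: if the exponent is even, square the half-power; if odd, multiply by the base once.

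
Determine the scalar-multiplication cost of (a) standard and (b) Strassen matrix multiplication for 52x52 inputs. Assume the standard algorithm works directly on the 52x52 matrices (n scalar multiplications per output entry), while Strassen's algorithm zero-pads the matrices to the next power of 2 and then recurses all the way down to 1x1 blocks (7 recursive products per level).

Matrix multiplication for 52x52 matrices:

Strassen's algorithm requires power-of-2 dimensions. Pad 52x52 to 64x64 (next power of 2).

Standard algorithm: 52^3 = 140608 multiplications
Strassen's algorithm: 7^(log2(64)) = 7^6 = 117649 multiplications
Savings: 140608 - 117649 = 22959 multiplications

Standard: 140608 multiplications (52^3). Strassen: 117649 multiplications (7^6, after padding to 64x64). Strassen reduces 8 recursive multiplications to 7 at each level.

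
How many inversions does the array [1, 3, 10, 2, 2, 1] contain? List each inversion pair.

Finding inversions in [1, 3, 10, 2, 2, 1]:

(1, 3): arr[1]=3 > arr[3]=2
(1, 4): arr[1]=3 > arr[4]=2
(1, 5): arr[1]=3 > arr[5]=1
(2, 3): arr[2]=10 > arr[3]=2
(2, 4): arr[2]=10 > arr[4]=2
(2, 5): arr[2]=10 > arr[5]=1
(3, 5): arr[3]=2 > arr[5]=1
(4, 5): arr[4]=2 > arr[5]=1

Total inversions: 8

The array has 8 inversion(s): (1,3), (1,4), (1,5), (2,3), (2,4), (2,5), (3,5), (4,5). Each pair (i,j) satisfies i < j and arr[i] > arr[j].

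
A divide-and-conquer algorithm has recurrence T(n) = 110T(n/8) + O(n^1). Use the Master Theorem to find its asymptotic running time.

Master Theorem for T(n) = 110T(n/8) + O(n^1):

a = 110, b = 8, c = 1
log_b(a) = log_8(110) = 2.2605

Case 1: c = 1 < log_8(110) = 2.2605
T(n) = O(n^(log_8 110))

For T(n) = 110T(n/8) + O(n^1): log_8(110) = 2.2605. This is Case 1 of the Master Theorem (c < log_b(a), work dominated by leaves), giving O(n^(log_8 110)).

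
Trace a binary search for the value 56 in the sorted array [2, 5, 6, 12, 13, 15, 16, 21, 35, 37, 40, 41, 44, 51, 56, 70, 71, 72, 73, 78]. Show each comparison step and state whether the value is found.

Binary search for 56 in [2, 5, 6, 12, 13, 15, 16, 21, 35, 37, 40, 41, 44, 51, 56, 70, 71, 72, 73, 78]:

lo=0, hi=19, mid=9, arr[mid]=37 -> 37 < 56, search right half
lo=10, hi=19, mid=14, arr[mid]=56 -> Found target at index 14!

Binary search finds 56 at index 14 after 2 comparisons. The search repeatedly halves the search space by comparing with the middle element.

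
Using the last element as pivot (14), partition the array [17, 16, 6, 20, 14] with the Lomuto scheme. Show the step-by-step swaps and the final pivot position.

Lomuto partition with pivot = 14:

Initial array: [17, 16, 6, 20, 14]

arr[0]=17 > 14: no swap
arr[1]=16 > 14: no swap
arr[2]=6 <= 14: swap with position 0, array becomes [6, 16, 17, 20, 14]
arr[3]=20 > 14: no swap

Place pivot at position 1: [6, 14, 17, 20, 16]
Pivot position: 1

After partitioning with pivot 14, the array becomes [6, 14, 17, 20, 16]. The pivot is placed at index 1. All elements to the left of the pivot are <= 14, and all elements to the right are > 14.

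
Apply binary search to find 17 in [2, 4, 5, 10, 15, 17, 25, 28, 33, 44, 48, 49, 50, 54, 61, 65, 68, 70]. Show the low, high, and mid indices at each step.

Binary search for 17 in [2, 4, 5, 10, 15, 17, 25, 28, 33, 44, 48, 49, 50, 54, 61, 65, 68, 70]:

lo=0, hi=17, mid=8, arr[mid]=33 -> 33 > 17, search left half
lo=0, hi=7, mid=3, arr[mid]=10 -> 10 < 17, search right half
lo=4, hi=7, mid=5, arr[mid]=17 -> Found target at index 5!

Binary search finds 17 at index 5 after 3 comparisons. The search repeatedly halves the search space by comparing with the middle element.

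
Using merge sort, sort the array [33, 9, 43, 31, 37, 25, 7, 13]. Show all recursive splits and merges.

Merge sort trace:

Split: [33, 9, 43, 31, 37, 25, 7, 13] -> [33, 9, 43, 31] and [37, 25, 7, 13]
  Split: [33, 9, 43, 31] -> [33, 9] and [43, 31]
    Split: [33, 9] -> [33] and [9]
    Merge: [33] + [9] -> [9, 33]
    Split: [43, 31] -> [43] and [31]
    Merge: [43] + [31] -> [31, 43]
  Merge: [9, 33] + [31, 43] -> [9, 31, 33, 43]
  Split: [37, 25, 7, 13] -> [37, 25] and [7, 13]
    Split: [37, 25] -> [37] and [25]
    Merge: [37] + [25] -> [25, 37]
    Split: [7, 13] -> [7] and [13]
    Merge: [7] + [13] -> [7, 13]
  Merge: [25, 37] + [7, 13] -> [7, 13, 25, 37]
Merge: [9, 31, 33, 43] + [7, 13, 25, 37] -> [7, 9, 13, 25, 31, 33, 37, 43]

Final sorted array: [7, 9, 13, 25, 31, 33, 37, 43]

The merge sort proceeds by recursively splitting the array and merging sorted halves.
After all merges, the sorted array is [7, 9, 13, 25, 31, 33, 37, 43].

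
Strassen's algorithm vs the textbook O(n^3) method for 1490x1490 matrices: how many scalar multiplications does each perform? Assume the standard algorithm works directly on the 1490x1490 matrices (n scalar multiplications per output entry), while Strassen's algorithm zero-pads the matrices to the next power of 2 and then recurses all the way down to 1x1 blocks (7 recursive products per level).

Matrix multiplication for 1490x1490 matrices:

Strassen's algorithm requires power-of-2 dimensions. Pad 1490x1490 to 2048x2048 (next power of 2).

Standard algorithm: 1490^3 = 3307949000 multiplications
Strassen's algorithm: 7^(log2(2048)) = 7^11 = 1977326743 multiplications
Savings: 3307949000 - 1977326743 = 1330622257 multiplications

Standard: 3307949000 multiplications (1490^3). Strassen: 1977326743 multiplications (7^11, after padding to 2048x2048). Strassen reduces 8 recursive multiplications to 7 at each level.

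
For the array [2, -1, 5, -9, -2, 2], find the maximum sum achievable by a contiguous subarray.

Using Kadane's algorithm on [2, -1, 5, -9, -2, 2]:

Scanning through the array:
Position 1 (value -1): max_ending_here = 1, max_so_far = 2
Position 2 (value 5): max_ending_here = 6, max_so_far = 6
Position 3 (value -9): max_ending_here = -3, max_so_far = 6
Position 4 (value -2): max_ending_here = -2, max_so_far = 6
Position 5 (value 2): max_ending_here = 2, max_so_far = 6

Maximum subarray: [2, -1, 5]
Maximum sum: 6

The maximum subarray is [2, -1, 5] with sum 6. This subarray runs from index 0 to index 2.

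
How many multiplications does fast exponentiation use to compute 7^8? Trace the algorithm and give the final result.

Computing 7^8 by squaring (build up from 7^1; each line after the first costs one multiplication):

7^1 = 7
7^2 = (7^1)^2 = 7^2 = 49
7^4 = (7^2)^2 = 49^2 = 2401
7^8 = (7^4)^2 = 2401^2 = 5764801

Result: 5764801
Multiplications needed: 3 (3 lines after 7^1)

7^8 = 5764801. Using exponentiation by squaring, this requires 3 multiplications. The key idea: if the exponent is even, square the half-power; if odd, multiply by the base once.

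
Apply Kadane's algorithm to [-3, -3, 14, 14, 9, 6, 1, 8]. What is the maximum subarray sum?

Using Kadane's algorithm on [-3, -3, 14, 14, 9, 6, 1, 8]:

Scanning through the array:
Position 1 (value -3): max_ending_here = -3, max_so_far = -3
Position 2 (value 14): max_ending_here = 14, max_so_far = 14
Position 3 (value 14): max_ending_here = 28, max_so_far = 28
Position 4 (value 9): max_ending_here = 37, max_so_far = 37
Position 5 (value 6): max_ending_here = 43, max_so_far = 43
Position 6 (value 1): max_ending_here = 44, max_so_far = 44
Position 7 (value 8): max_ending_here = 52, max_so_far = 52

Maximum subarray: [14, 14, 9, 6, 1, 8]
Maximum sum: 52

The maximum subarray is [14, 14, 9, 6, 1, 8] with sum 52. This subarray runs from index 2 to index 7.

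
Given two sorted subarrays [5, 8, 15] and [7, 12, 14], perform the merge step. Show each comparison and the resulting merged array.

Merging process:

Compare 5 vs 7: take 5 from left. Merged: [5]
Compare 8 vs 7: take 7 from right. Merged: [5, 7]
Compare 8 vs 12: take 8 from left. Merged: [5, 7, 8]
Compare 15 vs 12: take 12 from right. Merged: [5, 7, 8, 12]
Compare 15 vs 14: take 14 from right. Merged: [5, 7, 8, 12, 14]
Append remaining from left: [15]. Merged: [5, 7, 8, 12, 14, 15]

Final merged array: [5, 7, 8, 12, 14, 15]
Total comparisons: 5

The merged array is [5, 7, 8, 12, 14, 15], requiring 5 comparisons. The merge step runs in O(n) time where n is the total number of elements.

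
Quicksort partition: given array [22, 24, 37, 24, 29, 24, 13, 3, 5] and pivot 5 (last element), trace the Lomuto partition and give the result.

Lomuto partition with pivot = 5:

Initial array: [22, 24, 37, 24, 29, 24, 13, 3, 5]

arr[0]=22 > 5: no swap
arr[1]=24 > 5: no swap
arr[2]=37 > 5: no swap
arr[3]=24 > 5: no swap
arr[4]=29 > 5: no swap
arr[5]=24 > 5: no swap
arr[6]=13 > 5: no swap
arr[7]=3 <= 5: swap with position 0, array becomes [3, 24, 37, 24, 29, 24, 13, 22, 5]

Place pivot at position 1: [3, 5, 37, 24, 29, 24, 13, 22, 24]
Pivot position: 1

After partitioning with pivot 5, the array becomes [3, 5, 37, 24, 29, 24, 13, 22, 24]. The pivot is placed at index 1. All elements to the left of the pivot are <= 5, and all elements to the right are > 5.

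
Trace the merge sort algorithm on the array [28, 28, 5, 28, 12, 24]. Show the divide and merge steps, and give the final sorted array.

Merge sort trace:

Split: [28, 28, 5, 28, 12, 24] -> [28, 28, 5] and [28, 12, 24]
  Split: [28, 28, 5] -> [28] and [28, 5]
    Split: [28, 5] -> [28] and [5]
    Merge: [28] + [5] -> [5, 28]
  Merge: [28] + [5, 28] -> [5, 28, 28]
  Split: [28, 12, 24] -> [28] and [12, 24]
    Split: [12, 24] -> [12] and [24]
    Merge: [12] + [24] -> [12, 24]
  Merge: [28] + [12, 24] -> [12, 24, 28]
Merge: [5, 28, 28] + [12, 24, 28] -> [5, 12, 24, 28, 28, 28]

Final sorted array: [5, 12, 24, 28, 28, 28]

The merge sort proceeds by recursively splitting the array and merging sorted halves.
After all merges, the sorted array is [5, 12, 24, 28, 28, 28].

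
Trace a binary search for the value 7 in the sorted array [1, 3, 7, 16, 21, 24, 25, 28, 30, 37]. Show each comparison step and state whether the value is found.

Binary search for 7 in [1, 3, 7, 16, 21, 24, 25, 28, 30, 37]:

lo=0, hi=9, mid=4, arr[mid]=21 -> 21 > 7, search left half
lo=0, hi=3, mid=1, arr[mid]=3 -> 3 < 7, search right half
lo=2, hi=3, mid=2, arr[mid]=7 -> Found target at index 2!

Binary search finds 7 at index 2 after 3 comparisons. The search repeatedly halves the search space by comparing with the middle element.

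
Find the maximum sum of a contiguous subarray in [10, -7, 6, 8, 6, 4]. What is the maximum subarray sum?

Using Kadane's algorithm on [10, -7, 6, 8, 6, 4]:

Scanning through the array:
Position 1 (value -7): max_ending_here = 3, max_so_far = 10
Position 2 (value 6): max_ending_here = 9, max_so_far = 10
Position 3 (value 8): max_ending_here = 17, max_so_far = 17
Position 4 (value 6): max_ending_here = 23, max_so_far = 23
Position 5 (value 4): max_ending_here = 27, max_so_far = 27

Maximum subarray: [10, -7, 6, 8, 6, 4]
Maximum sum: 27

The maximum subarray is [10, -7, 6, 8, 6, 4] with sum 27. This subarray runs from index 0 to index 5.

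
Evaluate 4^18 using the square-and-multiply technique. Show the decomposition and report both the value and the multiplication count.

Computing 4^18 by squaring (build up from 4^1; each line after the first costs one multiplication):

4^1 = 4
4^2 = (4^1)^2 = 4^2 = 16
4^4 = (4^2)^2 = 16^2 = 256
4^8 = (4^4)^2 = 256^2 = 65536
4^9 = 4 * 4^8 = 4 * 65536 = 262144
4^18 = (4^9)^2 = 262144^2 = 68719476736

Result: 68719476736
Multiplications needed: 5 (5 lines after 4^1)

4^18 = 68719476736. Using exponentiation by squaring, this requires 5 multiplications. The key idea: if the exponent is even, square the half-power; if odd, multiply by the base once.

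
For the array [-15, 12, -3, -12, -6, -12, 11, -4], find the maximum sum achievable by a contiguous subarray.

Using Kadane's algorithm on [-15, 12, -3, -12, -6, -12, 11, -4]:

Scanning through the array:
Position 1 (value 12): max_ending_here = 12, max_so_far = 12
Position 2 (value -3): max_ending_here = 9, max_so_far = 12
Position 3 (value -12): max_ending_here = -3, max_so_far = 12
Position 4 (value -6): max_ending_here = -6, max_so_far = 12
Position 5 (value -12): max_ending_here = -12, max_so_far = 12
Position 6 (value 11): max_ending_here = 11, max_so_far = 12
Position 7 (value -4): max_ending_here = 7, max_so_far = 12

Maximum subarray: [12]
Maximum sum: 12

The maximum subarray is [12] with sum 12. This subarray runs from index 1 to index 1.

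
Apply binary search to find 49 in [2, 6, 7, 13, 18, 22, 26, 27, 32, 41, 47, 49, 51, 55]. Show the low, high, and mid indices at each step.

Binary search for 49 in [2, 6, 7, 13, 18, 22, 26, 27, 32, 41, 47, 49, 51, 55]:

lo=0, hi=13, mid=6, arr[mid]=26 -> 26 < 49, search right half
lo=7, hi=13, mid=10, arr[mid]=47 -> 47 < 49, search right half
lo=11, hi=13, mid=12, arr[mid]=51 -> 51 > 49, search left half
lo=11, hi=11, mid=11, arr[mid]=49 -> Found target at index 11!

Binary search finds 49 at index 11 after 4 comparisons. The search repeatedly halves the search space by comparing with the middle element.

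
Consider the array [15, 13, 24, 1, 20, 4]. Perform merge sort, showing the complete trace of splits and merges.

Merge sort trace:

Split: [15, 13, 24, 1, 20, 4] -> [15, 13, 24] and [1, 20, 4]
  Split: [15, 13, 24] -> [15] and [13, 24]
    Split: [13, 24] -> [13] and [24]
    Merge: [13] + [24] -> [13, 24]
  Merge: [15] + [13, 24] -> [13, 15, 24]
  Split: [1, 20, 4] -> [1] and [20, 4]
    Split: [20, 4] -> [20] and [4]
    Merge: [20] + [4] -> [4, 20]
  Merge: [1] + [4, 20] -> [1, 4, 20]
Merge: [13, 15, 24] + [1, 4, 20] -> [1, 4, 13, 15, 20, 24]

Final sorted array: [1, 4, 13, 15, 20, 24]

The merge sort proceeds by recursively splitting the array and merging sorted halves.
After all merges, the sorted array is [1, 4, 13, 15, 20, 24].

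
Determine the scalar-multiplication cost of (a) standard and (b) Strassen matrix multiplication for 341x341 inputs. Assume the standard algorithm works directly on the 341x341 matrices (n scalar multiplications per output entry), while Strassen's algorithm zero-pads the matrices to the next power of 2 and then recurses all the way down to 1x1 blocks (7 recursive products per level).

Matrix multiplication for 341x341 matrices:

Strassen's algorithm requires power-of-2 dimensions. Pad 341x341 to 512x512 (next power of 2).

Standard algorithm: 341^3 = 39651821 multiplications
Strassen's algorithm: 7^(log2(512)) = 7^9 = 40353607 multiplications
Difference: 39651821 - 40353607 = -701786 (Strassen uses MORE here due to padding overhead — for small or just-over-power-of-2 n, padding can outweigh the per-level savings)

Standard: 39651821 multiplications (341^3). Strassen: 40353607 multiplications (7^9, after padding to 512x512). Strassen reduces 8 recursive multiplications to 7 at each level.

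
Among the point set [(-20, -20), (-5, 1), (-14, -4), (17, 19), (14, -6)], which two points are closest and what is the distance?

Computing all pairwise distances among 5 points:

d((-20, -20), (-5, 1)) = 25.807
d((-20, -20), (-14, -4)) = 17.088
d((-20, -20), (17, 19)) = 53.7587
d((-20, -20), (14, -6)) = 36.7696
d((-5, 1), (-14, -4)) = 10.2956 <-- minimum
d((-5, 1), (17, 19)) = 28.4253
d((-5, 1), (14, -6)) = 20.2485
d((-14, -4), (17, 19)) = 38.6005
d((-14, -4), (14, -6)) = 28.0713
d((17, 19), (14, -6)) = 25.1794

Closest pair: (-5, 1) and (-14, -4) with distance 10.2956

The closest pair is (-5, 1) and (-14, -4) with Euclidean distance 10.2956. For 5 points, brute-force pairwise comparison is shown above. For large n, the divide-and-conquer algorithm (sort by x, recurse on halves, check the dividing strip) achieves O(n log n).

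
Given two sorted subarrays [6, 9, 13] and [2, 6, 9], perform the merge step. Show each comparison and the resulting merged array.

Merging process:

Compare 6 vs 2: take 2 from right. Merged: [2]
Compare 6 vs 6: take 6 from left. Merged: [2, 6]
Compare 9 vs 6: take 6 from right. Merged: [2, 6, 6]
Compare 9 vs 9: take 9 from left. Merged: [2, 6, 6, 9]
Compare 13 vs 9: take 9 from right. Merged: [2, 6, 6, 9, 9]
Append remaining from left: [13]. Merged: [2, 6, 6, 9, 9, 13]

Final merged array: [2, 6, 6, 9, 9, 13]
Total comparisons: 5

The merged array is [2, 6, 6, 9, 9, 13], requiring 5 comparisons. The merge step runs in O(n) time where n is the total number of elements.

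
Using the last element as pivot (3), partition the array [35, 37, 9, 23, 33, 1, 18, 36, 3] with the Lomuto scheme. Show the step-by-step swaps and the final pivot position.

Lomuto partition with pivot = 3:

Initial array: [35, 37, 9, 23, 33, 1, 18, 36, 3]

arr[0]=35 > 3: no swap
arr[1]=37 > 3: no swap
arr[2]=9 > 3: no swap
arr[3]=23 > 3: no swap
arr[4]=33 > 3: no swap
arr[5]=1 <= 3: swap with position 0, array becomes [1, 37, 9, 23, 33, 35, 18, 36, 3]
arr[6]=18 > 3: no swap
arr[7]=36 > 3: no swap

Place pivot at position 1: [1, 3, 9, 23, 33, 35, 18, 36, 37]
Pivot position: 1

After partitioning with pivot 3, the array becomes [1, 3, 9, 23, 33, 35, 18, 36, 37]. The pivot is placed at index 1. All elements to the left of the pivot are <= 3, and all elements to the right are > 3.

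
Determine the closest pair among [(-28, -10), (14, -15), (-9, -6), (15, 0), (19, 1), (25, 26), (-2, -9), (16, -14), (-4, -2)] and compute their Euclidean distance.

Computing all pairwise distances among 9 points:

d((-28, -10), (14, -15)) = 42.2966
d((-28, -10), (-9, -6)) = 19.4165
d((-28, -10), (15, 0)) = 44.1475
d((-28, -10), (19, 1)) = 48.2701
d((-28, -10), (25, 26)) = 64.0703
d((-28, -10), (-2, -9)) = 26.0192
d((-28, -10), (16, -14)) = 44.1814
d((-28, -10), (-4, -2)) = 25.2982
d((14, -15), (-9, -6)) = 24.6982
d((14, -15), (15, 0)) = 15.0333
d((14, -15), (19, 1)) = 16.7631
d((14, -15), (25, 26)) = 42.45
d((14, -15), (-2, -9)) = 17.088
d((14, -15), (16, -14)) = 2.2361 <-- minimum
d((14, -15), (-4, -2)) = 22.2036
d((-9, -6), (15, 0)) = 24.7386
d((-9, -6), (19, 1)) = 28.8617
d((-9, -6), (25, 26)) = 46.6905
d((-9, -6), (-2, -9)) = 7.6158
d((-9, -6), (16, -14)) = 26.2488
d((-9, -6), (-4, -2)) = 6.4031
d((15, 0), (19, 1)) = 4.1231
d((15, 0), (25, 26)) = 27.8568
d((15, 0), (-2, -9)) = 19.2354
d((15, 0), (16, -14)) = 14.0357
d((15, 0), (-4, -2)) = 19.105
d((19, 1), (25, 26)) = 25.7099
d((19, 1), (-2, -9)) = 23.2594
d((19, 1), (16, -14)) = 15.2971
d((19, 1), (-4, -2)) = 23.1948
d((25, 26), (-2, -9)) = 44.2041
d((25, 26), (16, -14)) = 41.0
d((25, 26), (-4, -2)) = 40.3113
d((-2, -9), (16, -14)) = 18.6815
d((-2, -9), (-4, -2)) = 7.2801
d((16, -14), (-4, -2)) = 23.3238

Closest pair: (14, -15) and (16, -14) with distance 2.2361

The closest pair is (14, -15) and (16, -14) with Euclidean distance 2.2361. For 9 points, brute-force pairwise comparison is shown above. For large n, the divide-and-conquer algorithm (sort by x, recurse on halves, check the dividing strip) achieves O(n log n).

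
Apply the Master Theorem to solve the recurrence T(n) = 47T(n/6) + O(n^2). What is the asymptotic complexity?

Master Theorem for T(n) = 47T(n/6) + O(n^2):

a = 47, b = 6, c = 2
log_b(a) = log_6(47) = 2.1488

Case 1: c = 2 < log_6(47) = 2.1488
T(n) = O(n^(log_6 47))

For T(n) = 47T(n/6) + O(n^2): log_6(47) = 2.1488. This is Case 1 of the Master Theorem (c < log_b(a), work dominated by leaves), giving O(n^(log_6 47)).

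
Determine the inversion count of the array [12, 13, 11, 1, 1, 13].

Finding inversions in [12, 13, 11, 1, 1, 13]:

(0, 2): arr[0]=12 > arr[2]=11
(0, 3): arr[0]=12 > arr[3]=1
(0, 4): arr[0]=12 > arr[4]=1
(1, 2): arr[1]=13 > arr[2]=11
(1, 3): arr[1]=13 > arr[3]=1
(1, 4): arr[1]=13 > arr[4]=1
(2, 3): arr[2]=11 > arr[3]=1
(2, 4): arr[2]=11 > arr[4]=1

Total inversions: 8

The array has 8 inversion(s): (0,2), (0,3), (0,4), (1,2), (1,3), (1,4), (2,3), (2,4). Each pair (i,j) satisfies i < j and arr[i] > arr[j].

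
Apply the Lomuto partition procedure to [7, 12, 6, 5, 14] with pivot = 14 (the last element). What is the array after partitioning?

Lomuto partition with pivot = 14:

Initial array: [7, 12, 6, 5, 14]

arr[0]=7 <= 14: swap with position 0, array becomes [7, 12, 6, 5, 14]
arr[1]=12 <= 14: swap with position 1, array becomes [7, 12, 6, 5, 14]
arr[2]=6 <= 14: swap with position 2, array becomes [7, 12, 6, 5, 14]
arr[3]=5 <= 14: swap with position 3, array becomes [7, 12, 6, 5, 14]

Place pivot at position 4: [7, 12, 6, 5, 14]
Pivot position: 4

After partitioning with pivot 14, the array becomes [7, 12, 6, 5, 14]. The pivot is placed at index 4. All elements to the left of the pivot are <= 14, and all elements to the right are > 14.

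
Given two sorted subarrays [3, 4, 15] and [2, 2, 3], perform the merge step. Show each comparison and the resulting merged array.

Merging process:

Compare 3 vs 2: take 2 from right. Merged: [2]
Compare 3 vs 2: take 2 from right. Merged: [2, 2]
Compare 3 vs 3: take 3 from left. Merged: [2, 2, 3]
Compare 4 vs 3: take 3 from right. Merged: [2, 2, 3, 3]
Append remaining from left: [4, 15]. Merged: [2, 2, 3, 3, 4, 15]

Final merged array: [2, 2, 3, 3, 4, 15]
Total comparisons: 4

The merged array is [2, 2, 3, 3, 4, 15], requiring 4 comparisons. The merge step runs in O(n) time where n is the total number of elements.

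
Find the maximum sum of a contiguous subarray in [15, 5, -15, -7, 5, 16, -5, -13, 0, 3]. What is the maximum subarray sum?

Using Kadane's algorithm on [15, 5, -15, -7, 5, 16, -5, -13, 0, 3]:

Scanning through the array:
Position 1 (value 5): max_ending_here = 20, max_so_far = 20
Position 2 (value -15): max_ending_here = 5, max_so_far = 20
Position 3 (value -7): max_ending_here = -2, max_so_far = 20
Position 4 (value 5): max_ending_here = 5, max_so_far = 20
Position 5 (value 16): max_ending_here = 21, max_so_far = 21
Position 6 (value -5): max_ending_here = 16, max_so_far = 21
Position 7 (value -13): max_ending_here = 3, max_so_far = 21
Position 8 (value 0): max_ending_here = 3, max_so_far = 21
Position 9 (value 3): max_ending_here = 6, max_so_far = 21

Maximum subarray: [5, 16]
Maximum sum: 21

The maximum subarray is [5, 16] with sum 21. This subarray runs from index 4 to index 5.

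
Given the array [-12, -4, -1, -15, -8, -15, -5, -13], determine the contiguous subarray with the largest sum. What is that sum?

Using Kadane's algorithm on [-12, -4, -1, -15, -8, -15, -5, -13]:

Scanning through the array:
Position 1 (value -4): max_ending_here = -4, max_so_far = -4
Position 2 (value -1): max_ending_here = -1, max_so_far = -1
Position 3 (value -15): max_ending_here = -15, max_so_far = -1
Position 4 (value -8): max_ending_here = -8, max_so_far = -1
Position 5 (value -15): max_ending_here = -15, max_so_far = -1
Position 6 (value -5): max_ending_here = -5, max_so_far = -1
Position 7 (value -13): max_ending_here = -13, max_so_far = -1

Maximum subarray: [-1]
Maximum sum: -1

The maximum subarray is [-1] with sum -1. This subarray runs from index 2 to index 2.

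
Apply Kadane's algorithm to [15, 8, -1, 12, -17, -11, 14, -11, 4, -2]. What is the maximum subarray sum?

Using Kadane's algorithm on [15, 8, -1, 12, -17, -11, 14, -11, 4, -2]:

Scanning through the array:
Position 1 (value 8): max_ending_here = 23, max_so_far = 23
Position 2 (value -1): max_ending_here = 22, max_so_far = 23
Position 3 (value 12): max_ending_here = 34, max_so_far = 34
Position 4 (value -17): max_ending_here = 17, max_so_far = 34
Position 5 (value -11): max_ending_here = 6, max_so_far = 34
Position 6 (value 14): max_ending_here = 20, max_so_far = 34
Position 7 (value -11): max_ending_here = 9, max_so_far = 34
Position 8 (value 4): max_ending_here = 13, max_so_far = 34
Position 9 (value -2): max_ending_here = 11, max_so_far = 34

Maximum subarray: [15, 8, -1, 12]
Maximum sum: 34

The maximum subarray is [15, 8, -1, 12] with sum 34. This subarray runs from index 0 to index 3.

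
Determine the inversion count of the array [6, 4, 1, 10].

Finding inversions in [6, 4, 1, 10]:

(0, 1): arr[0]=6 > arr[1]=4
(0, 2): arr[0]=6 > arr[2]=1
(1, 2): arr[1]=4 > arr[2]=1

Total inversions: 3

The array has 3 inversion(s): (0,1), (0,2), (1,2). Each pair (i,j) satisfies i < j and arr[i] > arr[j].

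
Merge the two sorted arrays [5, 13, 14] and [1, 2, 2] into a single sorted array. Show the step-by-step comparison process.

Merging process:

Compare 5 vs 1: take 1 from right. Merged: [1]
Compare 5 vs 2: take 2 from right. Merged: [1, 2]
Compare 5 vs 2: take 2 from right. Merged: [1, 2, 2]
Append remaining from left: [5, 13, 14]. Merged: [1, 2, 2, 5, 13, 14]

Final merged array: [1, 2, 2, 5, 13, 14]
Total comparisons: 3

The merged array is [1, 2, 2, 5, 13, 14], requiring 3 comparisons. The merge step runs in O(n) time where n is the total number of elements.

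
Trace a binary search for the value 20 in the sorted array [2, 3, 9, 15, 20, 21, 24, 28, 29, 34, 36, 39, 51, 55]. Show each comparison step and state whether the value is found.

Binary search for 20 in [2, 3, 9, 15, 20, 21, 24, 28, 29, 34, 36, 39, 51, 55]:

lo=0, hi=13, mid=6, arr[mid]=24 -> 24 > 20, search left half
lo=0, hi=5, mid=2, arr[mid]=9 -> 9 < 20, search right half
lo=3, hi=5, mid=4, arr[mid]=20 -> Found target at index 4!

Binary search finds 20 at index 4 after 3 comparisons. The search repeatedly halves the search space by comparing with the middle element.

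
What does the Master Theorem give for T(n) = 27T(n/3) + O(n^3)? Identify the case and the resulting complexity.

Master Theorem for T(n) = 27T(n/3) + O(n^3):

a = 27, b = 3, c = 3
log_b(a) = log_3(27) = 3.0000

Case 2: c = 3 = log_3(27) = 3.0000
T(n) = O(n^3 log n) = O(n^3 log n)

For T(n) = 27T(n/3) + O(n^3): log_3(27) = 3.0000. This is Case 2 of the Master Theorem (c = log_b(a), equal work at all levels), giving O(n^3 log n).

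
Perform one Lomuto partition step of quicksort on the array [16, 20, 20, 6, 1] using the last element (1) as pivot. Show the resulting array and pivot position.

Lomuto partition with pivot = 1:

Initial array: [16, 20, 20, 6, 1]

arr[0]=16 > 1: no swap
arr[1]=20 > 1: no swap
arr[2]=20 > 1: no swap
arr[3]=6 > 1: no swap

Place pivot at position 0: [1, 20, 20, 6, 16]
Pivot position: 0

After partitioning with pivot 1, the array becomes [1, 20, 20, 6, 16]. The pivot is placed at index 0. All elements to the left of the pivot are <= 1, and all elements to the right are > 1.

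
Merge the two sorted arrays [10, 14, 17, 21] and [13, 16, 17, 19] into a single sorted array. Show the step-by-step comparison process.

Merging process:

Compare 10 vs 13: take 10 from left. Merged: [10]
Compare 14 vs 13: take 13 from right. Merged: [10, 13]
Compare 14 vs 16: take 14 from left. Merged: [10, 13, 14]
Compare 17 vs 16: take 16 from right. Merged: [10, 13, 14, 16]
Compare 17 vs 17: take 17 from left. Merged: [10, 13, 14, 16, 17]
Compare 21 vs 17: take 17 from right. Merged: [10, 13, 14, 16, 17, 17]
Compare 21 vs 19: take 19 from right. Merged: [10, 13, 14, 16, 17, 17, 19]
Append remaining from left: [21]. Merged: [10, 13, 14, 16, 17, 17, 19, 21]

Final merged array: [10, 13, 14, 16, 17, 17, 19, 21]
Total comparisons: 7

The merged array is [10, 13, 14, 16, 17, 17, 19, 21], requiring 7 comparisons. The merge step runs in O(n) time where n is the total number of elements.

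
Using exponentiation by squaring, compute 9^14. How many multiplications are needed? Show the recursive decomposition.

Computing 9^14 by squaring (build up from 9^1; each line after the first costs one multiplication):

9^1 = 9
9^2 = (9^1)^2 = 9^2 = 81
9^3 = 9 * 9^2 = 9 * 81 = 729
9^6 = (9^3)^2 = 729^2 = 531441
9^7 = 9 * 9^6 = 9 * 531441 = 4782969
9^14 = (9^7)^2 = 4782969^2 = 22876792454961

Result: 22876792454961
Multiplications needed: 5 (5 lines after 9^1)

9^14 = 22876792454961. Using exponentiation by squaring, this requires 5 multiplications. The key idea: if the exponent is even, square the half-power; if odd, multiply by the base once.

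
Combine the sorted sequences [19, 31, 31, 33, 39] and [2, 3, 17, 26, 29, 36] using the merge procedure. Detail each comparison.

Merging process:

Compare 19 vs 2: take 2 from right. Merged: [2]
Compare 19 vs 3: take 3 from right. Merged: [2, 3]
Compare 19 vs 17: take 17 from right. Merged: [2, 3, 17]
Compare 19 vs 26: take 19 from left. Merged: [2, 3, 17, 19]
Compare 31 vs 26: take 26 from right. Merged: [2, 3, 17, 19, 26]
Compare 31 vs 29: take 29 from right. Merged: [2, 3, 17, 19, 26, 29]
Compare 31 vs 36: take 31 from left. Merged: [2, 3, 17, 19, 26, 29, 31]
Compare 31 vs 36: take 31 from left. Merged: [2, 3, 17, 19, 26, 29, 31, 31]
Compare 33 vs 36: take 33 from left. Merged: [2, 3, 17, 19, 26, 29, 31, 31, 33]
Compare 39 vs 36: take 36 from right. Merged: [2, 3, 17, 19, 26, 29, 31, 31, 33, 36]
Append remaining from left: [39]. Merged: [2, 3, 17, 19, 26, 29, 31, 31, 33, 36, 39]

Final merged array: [2, 3, 17, 19, 26, 29, 31, 31, 33, 36, 39]
Total comparisons: 10

The merged array is [2, 3, 17, 19, 26, 29, 31, 31, 33, 36, 39], requiring 10 comparisons. The merge step runs in O(n) time where n is the total number of elements.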